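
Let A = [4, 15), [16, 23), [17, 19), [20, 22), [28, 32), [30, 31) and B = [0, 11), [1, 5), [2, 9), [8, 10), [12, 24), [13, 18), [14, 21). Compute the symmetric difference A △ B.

[0, 4) ∪ [11, 12) ∪ [15, 16) ∪ [23, 24) ∪ [28, 32)

First set merges to [4, 15), [16, 23), [28, 32).
Second set merges to [0, 11), [12, 24).
Only in the first: [11, 12), [28, 32).
Only in the second: [0, 4), [15, 16), [23, 24).
Together these are the periods covered by exactly one.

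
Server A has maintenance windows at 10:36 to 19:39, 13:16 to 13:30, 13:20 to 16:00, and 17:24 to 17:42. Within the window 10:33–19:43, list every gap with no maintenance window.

10:33–10:36, 19:39–19:43

After merging, the occupied span is 10:36–19:39.
Gaps within 10:33–19:43: 10:33–10:36, 19:39–19:43.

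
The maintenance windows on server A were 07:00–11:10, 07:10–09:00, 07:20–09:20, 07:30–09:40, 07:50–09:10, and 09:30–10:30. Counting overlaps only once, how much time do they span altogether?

Merged: 07:00–11:10.
Length: 4 h 10 min.

4 h 10 min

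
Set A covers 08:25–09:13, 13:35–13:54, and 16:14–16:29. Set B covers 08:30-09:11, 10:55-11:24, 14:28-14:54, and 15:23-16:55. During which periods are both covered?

08:25–09:13 ∩ B → 08:30–09:11.
13:35–13:54 meets no B interval.
16:14–16:29 ∩ B → 16:14–16:29.

08:30–09:11, 16:14–16:29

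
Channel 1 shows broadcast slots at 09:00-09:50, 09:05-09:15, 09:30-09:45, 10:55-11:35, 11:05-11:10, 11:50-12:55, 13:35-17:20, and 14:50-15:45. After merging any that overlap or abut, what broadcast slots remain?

09:05–09:15 overlaps/touches 09:00–09:50 → extend to 09:00–09:50.
09:30–09:45 overlaps/touches 09:00–09:50 → extend to 09:00–09:50.
10:55–11:35 is disjoint → start new block.
11:05–11:10 overlaps/touches 10:55–11:35 → extend to 10:55–11:35.
11:50–12:55 is disjoint → start new block.
13:35–17:20 is disjoint → start new block.
14:50–15:45 overlaps/touches 13:35–17:20 → extend to 13:35–17:20.

09:00–09:50, 10:55–11:35, 11:50–12:55, 13:35–17:20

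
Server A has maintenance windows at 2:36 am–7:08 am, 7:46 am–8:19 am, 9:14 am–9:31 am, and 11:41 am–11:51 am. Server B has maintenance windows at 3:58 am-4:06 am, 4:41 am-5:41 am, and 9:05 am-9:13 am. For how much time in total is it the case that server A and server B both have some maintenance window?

A ∩ B = 3:58 am–4:06 am, 4:41 am–5:41 am.
Total: 8 min + 1 h = 1 h 8 min.

1 h 8 min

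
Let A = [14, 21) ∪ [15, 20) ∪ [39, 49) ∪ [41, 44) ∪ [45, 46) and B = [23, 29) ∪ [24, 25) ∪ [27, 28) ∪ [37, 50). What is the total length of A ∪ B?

A, merged: [14, 21), [39, 49).
B, merged: [23, 29), [37, 50).
A ∪ B = [14, 21), [23, 29), [37, 50).
Total: 7 + 6 + 13 = 26.

26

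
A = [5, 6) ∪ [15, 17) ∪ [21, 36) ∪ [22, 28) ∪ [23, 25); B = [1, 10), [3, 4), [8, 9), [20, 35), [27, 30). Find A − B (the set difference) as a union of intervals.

[15, 17) ∪ [35, 36)

A, merged: [5, 6), [15, 17), [21, 36).
B, merged: [1, 10), [20, 35).
[5, 6): entirely removed.
[15, 17): nothing removed.
[21, 36) \ B = [35, 36).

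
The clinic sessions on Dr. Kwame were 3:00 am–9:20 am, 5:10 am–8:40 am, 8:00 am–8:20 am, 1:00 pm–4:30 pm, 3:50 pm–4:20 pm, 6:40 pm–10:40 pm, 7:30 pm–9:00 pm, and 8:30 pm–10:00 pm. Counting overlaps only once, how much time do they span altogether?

Merged: 3:00 am–9:20 am, 1:00 pm–4:30 pm, 6:40 pm–10:40 pm.
Lengths: 6 h 20 min + 3 h 30 min + 4 h = 13 h 50 min.

13 h 50 min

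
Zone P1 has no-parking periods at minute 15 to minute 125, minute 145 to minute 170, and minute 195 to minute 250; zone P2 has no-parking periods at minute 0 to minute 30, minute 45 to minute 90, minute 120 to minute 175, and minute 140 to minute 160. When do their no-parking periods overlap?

minute 15 to minute 30, minute 45 to minute 90, minute 120 to minute 125, minute 145 to minute 170

B, merged: minute 0 to minute 30, minute 45 to minute 90, minute 120 to minute 175.
minute 15 to minute 125 ∩ B → minute 15 to minute 30, minute 45 to minute 90, minute 120 to minute 125.
minute 145 to minute 170 ∩ B → minute 145 to minute 170.
minute 195 to minute 250 meets no B interval.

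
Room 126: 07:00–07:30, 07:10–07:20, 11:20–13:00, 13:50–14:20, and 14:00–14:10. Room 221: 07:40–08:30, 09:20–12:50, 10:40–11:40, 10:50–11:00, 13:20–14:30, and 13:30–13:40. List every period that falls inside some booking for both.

11:20-12:50, 13:50-14:20

First set merges to 07:00-07:30, 11:20-13:00, 13:50-14:20.
Second set merges to 07:40-08:30, 09:20-12:50, 13:20-14:30.
07:00-07:30 falls entirely outside B.
11:20-13:00 overlaps B on 11:20-12:50.
13:50-14:20 overlaps B on 13:50-14:20.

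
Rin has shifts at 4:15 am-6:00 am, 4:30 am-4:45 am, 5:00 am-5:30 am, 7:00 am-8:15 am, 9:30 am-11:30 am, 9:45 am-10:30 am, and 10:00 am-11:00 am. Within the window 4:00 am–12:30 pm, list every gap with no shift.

After merging, the occupied span is 4:15 am–6:00 am, 7:00 am–8:15 am, 9:30 am–11:30 am.
Uncovered inside 4:00 am–12:30 pm: 4:00 am–4:15 am, 6:00 am–7:00 am, 8:15 am–9:30 am, 11:30 am–12:30 pm.

4:00 am–4:15 am, 6:00 am–7:00 am, 8:15 am–9:30 am, 11:30 am–12:30 pm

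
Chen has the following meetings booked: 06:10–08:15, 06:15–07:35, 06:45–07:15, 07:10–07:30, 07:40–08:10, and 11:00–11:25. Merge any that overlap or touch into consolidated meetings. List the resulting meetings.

06:15-07:35 overlaps/touches 06:10-08:15 → extend to 06:10-08:15.
06:45-07:15 overlaps/touches 06:10-08:15 → extend to 06:10-08:15.
07:10-07:30 overlaps/touches 06:10-08:15 → extend to 06:10-08:15.
07:40-08:10 overlaps/touches 06:10-08:15 → extend to 06:10-08:15.
11:00-11:25 is disjoint → start new block.

06:10-08:15, 11:00-11:25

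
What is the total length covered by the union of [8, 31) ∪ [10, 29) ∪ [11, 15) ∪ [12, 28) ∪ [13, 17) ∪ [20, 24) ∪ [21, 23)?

23

Merged: [8, 31).
Length: 23.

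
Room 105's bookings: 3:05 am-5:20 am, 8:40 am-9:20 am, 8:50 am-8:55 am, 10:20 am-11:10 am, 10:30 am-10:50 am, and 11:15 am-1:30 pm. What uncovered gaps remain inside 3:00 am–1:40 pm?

The merged coverage is 3:05 am–5:20 am, 8:40 am–9:20 am, 10:20 am–11:10 am, 11:15 am–1:30 pm.
Complement within 3:00 am–1:40 pm: 3:00 am–3:05 am, 5:20 am–8:40 am, 9:20 am–10:20 am, 11:10 am–11:15 am, 1:30 pm–1:40 pm.

3:00 am–3:05 am, 5:20 am–8:40 am, 9:20 am–10:20 am, 11:10 am–11:15 am, 1:30 pm–1:40 pm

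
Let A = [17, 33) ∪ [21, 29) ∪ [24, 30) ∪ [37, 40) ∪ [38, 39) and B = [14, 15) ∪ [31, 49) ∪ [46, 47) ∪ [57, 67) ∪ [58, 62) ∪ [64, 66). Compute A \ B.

First set merges to [17, 33), [37, 40).
Second set merges to [14, 15), [31, 49), [57, 67).
[17, 33) with B removed leaves [17, 31).
[37, 40) lies entirely inside B → drops out.

[17, 31)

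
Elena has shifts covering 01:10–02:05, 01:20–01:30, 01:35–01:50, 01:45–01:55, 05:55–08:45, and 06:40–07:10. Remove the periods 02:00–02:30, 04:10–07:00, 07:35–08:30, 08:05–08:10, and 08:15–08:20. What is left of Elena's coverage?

01:10-02:00, 07:00-07:35, 08:30-08:45

First set merges to 01:10-02:05, 05:55-08:45.
Second set merges to 02:00-02:30, 04:10-07:00, 07:35-08:30.
01:10-02:05 \ B = 01:10-02:00.
05:55-08:45 \ B = 07:00-07:35, 08:30-08:45.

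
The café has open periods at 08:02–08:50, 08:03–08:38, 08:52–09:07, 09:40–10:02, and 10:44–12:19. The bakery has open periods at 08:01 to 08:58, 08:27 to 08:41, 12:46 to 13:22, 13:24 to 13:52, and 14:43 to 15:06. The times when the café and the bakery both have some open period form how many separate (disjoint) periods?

Merge the first list: 08:02–08:50, 08:52–09:07, 09:40–10:02, 10:44–12:19.
Merge the second list: 08:01–08:58, 12:46–13:22, 13:24–13:52, 14:43–15:06.
A ∩ B = 08:02–08:50, 08:52–08:58.
That is 2 disjoint pieces.

2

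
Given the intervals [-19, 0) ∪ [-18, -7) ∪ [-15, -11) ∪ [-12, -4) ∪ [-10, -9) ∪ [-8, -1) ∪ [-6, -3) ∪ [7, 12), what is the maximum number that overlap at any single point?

4

At -12, 4 of the intervals are simultaneously active.
No point has more.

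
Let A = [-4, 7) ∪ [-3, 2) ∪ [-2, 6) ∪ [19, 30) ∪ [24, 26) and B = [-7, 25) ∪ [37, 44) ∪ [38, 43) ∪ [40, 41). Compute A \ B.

[25, 30)

Merge the first list: [-4, 7), [19, 30).
Merge the second list: [-7, 25), [37, 44).
[-4, 7) lies entirely inside B → drops out.
[19, 30) with B removed leaves [25, 30).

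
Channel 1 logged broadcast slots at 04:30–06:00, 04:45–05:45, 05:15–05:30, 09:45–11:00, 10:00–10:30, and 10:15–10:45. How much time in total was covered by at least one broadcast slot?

2 h 45 min

Merged: 04:30–06:00, 09:45–11:00.
Lengths: 1 h 30 min + 1 h 15 min = 2 h 45 min.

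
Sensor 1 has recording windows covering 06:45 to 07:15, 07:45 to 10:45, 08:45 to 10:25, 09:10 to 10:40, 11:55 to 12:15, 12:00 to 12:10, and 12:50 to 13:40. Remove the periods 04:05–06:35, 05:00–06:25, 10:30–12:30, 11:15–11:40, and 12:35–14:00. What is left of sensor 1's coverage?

06:45–07:15, 07:45–10:30

A, merged: 06:45–07:15, 07:45–10:45, 11:55–12:15, 12:50–13:40.
B, merged: 04:05–06:35, 10:30–12:30, 12:35–14:00.
06:45–07:15: no B overlap → unchanged.
07:45–10:45 minus B → 07:45–10:30.
11:55–12:15: fully covered by B → removed.
12:50–13:40: fully covered by B → removed.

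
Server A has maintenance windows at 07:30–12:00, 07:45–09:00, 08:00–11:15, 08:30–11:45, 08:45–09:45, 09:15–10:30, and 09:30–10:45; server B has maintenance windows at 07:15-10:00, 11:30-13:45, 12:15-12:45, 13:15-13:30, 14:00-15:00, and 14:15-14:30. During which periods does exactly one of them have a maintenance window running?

Merge the first list: 07:30–12:00.
Merge the second list: 07:15–10:00, 11:30–13:45, 14:00–15:00.
A but not B: 10:00–11:30.
B but not A: 07:15–07:30, 12:00–13:45, 14:00–15:00.
Combining gives A △ B.

07:15–07:30, 10:00–11:30, 12:00–13:45, 14:00–15:00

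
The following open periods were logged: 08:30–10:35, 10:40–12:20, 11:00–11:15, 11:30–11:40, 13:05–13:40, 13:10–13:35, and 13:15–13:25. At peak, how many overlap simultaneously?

3

At 13:15, 3 of the intervals are simultaneously active.
No point has more.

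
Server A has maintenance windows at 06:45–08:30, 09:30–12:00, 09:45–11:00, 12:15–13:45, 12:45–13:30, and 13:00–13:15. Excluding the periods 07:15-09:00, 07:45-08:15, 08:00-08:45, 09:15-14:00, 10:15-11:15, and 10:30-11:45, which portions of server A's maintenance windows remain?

06:45–07:15

A, merged: 06:45–08:30, 09:30–12:00, 12:15–13:45.
B, merged: 07:15–09:00, 09:15–14:00.
06:45–08:30 with B removed leaves 06:45–07:15.
09:30–12:00 lies entirely inside B → drops out.
12:15–13:45 lies entirely inside B → drops out.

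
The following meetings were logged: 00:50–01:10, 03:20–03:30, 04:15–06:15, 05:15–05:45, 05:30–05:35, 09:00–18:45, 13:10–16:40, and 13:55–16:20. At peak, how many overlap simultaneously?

At 05:30, 3 of the intervals are simultaneously active.
No point has more.

3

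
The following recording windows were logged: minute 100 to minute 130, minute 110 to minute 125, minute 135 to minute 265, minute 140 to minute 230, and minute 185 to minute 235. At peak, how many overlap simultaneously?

3

Sweep endpoints in order; track running count of active intervals.
Peak of 3 reached at minute 185.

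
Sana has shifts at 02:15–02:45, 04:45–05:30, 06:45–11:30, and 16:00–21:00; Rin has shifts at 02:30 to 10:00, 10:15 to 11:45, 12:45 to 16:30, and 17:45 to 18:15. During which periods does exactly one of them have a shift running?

A \ B = 02:15-02:30, 10:00-10:15, 16:30-17:45, 18:15-21:00.
B \ A = 02:45-04:45, 05:30-06:45, 11:30-11:45, 12:45-16:00.
Union of the two gives the symmetric difference.

02:15-02:30, 02:45-04:45, 05:30-06:45, 10:00-10:15, 11:30-11:45, 12:45-16:00, 16:30-17:45, 18:15-21:00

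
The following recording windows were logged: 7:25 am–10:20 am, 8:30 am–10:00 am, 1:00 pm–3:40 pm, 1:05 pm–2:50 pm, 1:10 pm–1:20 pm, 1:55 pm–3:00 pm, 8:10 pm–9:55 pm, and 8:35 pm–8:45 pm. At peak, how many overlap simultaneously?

3

At 1:10 pm, 3 of the intervals are simultaneously active.
No point has more.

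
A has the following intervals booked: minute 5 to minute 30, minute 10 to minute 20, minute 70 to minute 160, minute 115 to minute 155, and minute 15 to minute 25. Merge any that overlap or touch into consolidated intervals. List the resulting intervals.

Sort by start: minute 5 to minute 30, minute 10 to minute 20, minute 15 to minute 25, minute 70 to minute 160, minute 115 to minute 155.
minute 10 to minute 20 overlaps/touches minute 5 to minute 30 → extend to minute 5 to minute 30.
minute 15 to minute 25 overlaps/touches minute 5 to minute 30 → extend to minute 5 to minute 30.
minute 70 to minute 160 is disjoint → start new block.
minute 115 to minute 155 overlaps/touches minute 70 to minute 160 → extend to minute 70 to minute 160.

minute 5 to minute 30, minute 70 to minute 160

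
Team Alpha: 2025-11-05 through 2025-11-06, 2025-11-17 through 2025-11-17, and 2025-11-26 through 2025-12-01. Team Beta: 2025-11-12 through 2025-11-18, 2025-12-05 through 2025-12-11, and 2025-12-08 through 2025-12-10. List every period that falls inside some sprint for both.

B, merged: 2025-11-12 through 2025-11-18, 2025-12-05 through 2025-12-11.
2025-11-05 through 2025-11-06 falls entirely outside B.
2025-11-17 through 2025-11-17 overlaps B on 2025-11-17 through 2025-11-17.
2025-11-26 through 2025-12-01 falls entirely outside B.

2025-11-17 through 2025-11-17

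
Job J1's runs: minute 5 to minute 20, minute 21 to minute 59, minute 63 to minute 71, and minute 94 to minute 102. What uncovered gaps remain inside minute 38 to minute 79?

Covered (merged): minute 5 to minute 20, minute 21 to minute 59, minute 63 to minute 71, minute 94 to minute 102.
Uncovered inside minute 38 to minute 79: minute 59 to minute 63, minute 71 to minute 79.

minute 59 to minute 63, minute 71 to minute 79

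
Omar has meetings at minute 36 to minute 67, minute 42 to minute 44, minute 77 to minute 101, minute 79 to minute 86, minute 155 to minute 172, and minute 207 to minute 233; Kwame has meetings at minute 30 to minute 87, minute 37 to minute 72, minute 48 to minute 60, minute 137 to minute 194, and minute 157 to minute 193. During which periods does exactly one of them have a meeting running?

A, merged: minute 36 to minute 67, minute 77 to minute 101, minute 155 to minute 172, minute 207 to minute 233.
B, merged: minute 30 to minute 87, minute 137 to minute 194.
Only in the first: minute 87 to minute 101, minute 207 to minute 233.
Only in the second: minute 30 to minute 36, minute 67 to minute 77, minute 137 to minute 155, minute 172 to minute 194.
Together these are the periods covered by exactly one.

minute 30 to minute 36, minute 67 to minute 77, minute 87 to minute 101, minute 137 to minute 155, minute 172 to minute 194, minute 207 to minute 233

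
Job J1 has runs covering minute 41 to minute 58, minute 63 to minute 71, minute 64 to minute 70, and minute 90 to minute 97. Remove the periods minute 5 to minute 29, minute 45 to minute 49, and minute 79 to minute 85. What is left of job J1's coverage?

Merge the first list: minute 41 to minute 58, minute 63 to minute 71, minute 90 to minute 97.
minute 41 to minute 58 with B removed leaves minute 41 to minute 45, minute 49 to minute 58.
minute 63 to minute 71 is untouched.
minute 90 to minute 97 is untouched.

minute 41 to minute 45, minute 49 to minute 58, minute 63 to minute 71, minute 90 to minute 97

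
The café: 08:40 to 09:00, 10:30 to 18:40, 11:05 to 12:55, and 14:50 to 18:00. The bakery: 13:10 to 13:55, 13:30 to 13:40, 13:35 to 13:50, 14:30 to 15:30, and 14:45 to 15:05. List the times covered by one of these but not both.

Merge the first list: 08:40-09:00, 10:30-18:40.
Merge the second list: 13:10-13:55, 14:30-15:30.
A but not B: 08:40-09:00, 10:30-13:10, 13:55-14:30, 15:30-18:40.
B but not A: none.
Combining gives A △ B.

08:40-09:00, 10:30-13:10, 13:55-14:30, 15:30-18:40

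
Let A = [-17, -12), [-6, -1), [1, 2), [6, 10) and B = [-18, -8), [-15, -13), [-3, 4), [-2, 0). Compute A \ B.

[-6, -3) ∪ [6, 10)

Merge the second list: [-18, -8), [-3, 4).
[-17, -12) lies entirely inside B → drops out.
[-6, -1) with B removed leaves [-6, -3).
[1, 2) lies entirely inside B → drops out.
[6, 10) is untouched.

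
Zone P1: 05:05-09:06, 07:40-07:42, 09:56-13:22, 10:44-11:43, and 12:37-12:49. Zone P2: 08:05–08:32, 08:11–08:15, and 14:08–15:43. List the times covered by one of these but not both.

First set merges to 05:05–09:06, 09:56–13:22.
Second set merges to 08:05–08:32, 14:08–15:43.
A \ B = 05:05–08:05, 08:32–09:06, 09:56–13:22.
B \ A = 14:08–15:43.
Union of the two gives the symmetric difference.

05:05–08:05, 08:32–09:06, 09:56–13:22, 14:08–15:43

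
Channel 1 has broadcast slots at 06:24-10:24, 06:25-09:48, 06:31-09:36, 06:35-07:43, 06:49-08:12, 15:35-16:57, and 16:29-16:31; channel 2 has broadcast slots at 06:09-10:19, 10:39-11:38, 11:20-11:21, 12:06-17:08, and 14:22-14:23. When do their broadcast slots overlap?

First set merges to 06:24–10:24, 15:35–16:57.
Second set merges to 06:09–10:19, 10:39–11:38, 12:06–17:08.
06:24–10:24 ∩ B → 06:24–10:19.
15:35–16:57 ∩ B → 15:35–16:57.

06:24–10:19, 15:35–16:57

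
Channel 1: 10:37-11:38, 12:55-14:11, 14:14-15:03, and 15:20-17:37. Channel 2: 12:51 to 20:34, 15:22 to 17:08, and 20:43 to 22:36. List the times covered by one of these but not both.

Merge the second list: 12:51–20:34, 20:43–22:36.
A but not B: 10:37–11:38.
B but not A: 12:51–12:55, 14:11–14:14, 15:03–15:20, 17:37–20:34, 20:43–22:36.
Combining gives A △ B.

10:37–11:38, 12:51–12:55, 14:11–14:14, 15:03–15:20, 17:37–20:34, 20:43–22:36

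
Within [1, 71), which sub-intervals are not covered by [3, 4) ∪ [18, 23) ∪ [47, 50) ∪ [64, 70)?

[1, 3) ∪ [4, 18) ∪ [23, 47) ∪ [50, 64) ∪ [70, 71)

The merged coverage is [3, 4), [18, 23), [47, 50), [64, 70).
Complement within [1, 71): [1, 3), [4, 18), [23, 47), [50, 64), [70, 71).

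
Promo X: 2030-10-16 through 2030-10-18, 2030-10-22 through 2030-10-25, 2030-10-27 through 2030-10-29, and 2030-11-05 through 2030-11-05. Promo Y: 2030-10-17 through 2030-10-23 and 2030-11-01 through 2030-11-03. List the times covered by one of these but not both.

Only in the first: 2030-10-16 through 2030-10-16, 2030-10-24 through 2030-10-25, 2030-10-27 through 2030-10-29, 2030-11-05 through 2030-11-05.
Only in the second: 2030-10-19 through 2030-10-21, 2030-11-01 through 2030-11-03.
Together these are the periods covered by exactly one.

2030-10-16 through 2030-10-16, 2030-10-19 through 2030-10-21, 2030-10-24 through 2030-10-25, 2030-10-27 through 2030-10-29, 2030-11-01 through 2030-11-03, 2030-11-05 through 2030-11-05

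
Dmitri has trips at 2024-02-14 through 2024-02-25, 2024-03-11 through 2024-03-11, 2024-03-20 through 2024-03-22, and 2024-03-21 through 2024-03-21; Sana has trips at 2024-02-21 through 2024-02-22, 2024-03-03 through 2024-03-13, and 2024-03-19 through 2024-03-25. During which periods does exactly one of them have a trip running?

A, merged: 2024-02-14 through 2024-02-25, 2024-03-11 through 2024-03-11, 2024-03-20 through 2024-03-22.
A but not B: 2024-02-14 through 2024-02-20, 2024-02-23 through 2024-02-25.
B but not A: 2024-03-03 through 2024-03-10, 2024-03-12 through 2024-03-13, 2024-03-19 through 2024-03-19, 2024-03-23 through 2024-03-25.
Combining gives A △ B.

2024-02-14 through 2024-02-20, 2024-02-23 through 2024-02-25, 2024-03-03 through 2024-03-10, 2024-03-12 through 2024-03-13, 2024-03-19 through 2024-03-19, 2024-03-23 through 2024-03-25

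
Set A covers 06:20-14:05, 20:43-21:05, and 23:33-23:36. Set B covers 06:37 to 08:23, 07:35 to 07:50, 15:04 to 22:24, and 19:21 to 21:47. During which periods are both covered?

06:37–08:23, 20:43–21:05

Merge the second list: 06:37–08:23, 15:04–22:24.
06:20–14:05 ∩ B → 06:37–08:23.
20:43–21:05 ∩ B → 20:43–21:05.
23:33–23:36 meets no B interval.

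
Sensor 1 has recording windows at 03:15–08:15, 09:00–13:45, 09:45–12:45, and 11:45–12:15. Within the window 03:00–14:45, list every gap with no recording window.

The merged coverage is 03:15–08:15, 09:00–13:45.
Complement within 03:00–14:45: 03:00–03:15, 08:15–09:00, 13:45–14:45.

03:00–03:15, 08:15–09:00, 13:45–14:45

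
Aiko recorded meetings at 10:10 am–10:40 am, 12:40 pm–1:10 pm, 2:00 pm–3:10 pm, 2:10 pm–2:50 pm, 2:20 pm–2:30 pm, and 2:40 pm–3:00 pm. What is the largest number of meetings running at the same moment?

3

At 2:20 pm, 3 of the intervals are simultaneously active.
No point has more.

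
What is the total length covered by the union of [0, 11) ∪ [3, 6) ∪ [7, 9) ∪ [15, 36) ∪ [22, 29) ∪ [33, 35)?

32

Merged: [0, 11), [15, 36).
Lengths: 11 + 21 = 32.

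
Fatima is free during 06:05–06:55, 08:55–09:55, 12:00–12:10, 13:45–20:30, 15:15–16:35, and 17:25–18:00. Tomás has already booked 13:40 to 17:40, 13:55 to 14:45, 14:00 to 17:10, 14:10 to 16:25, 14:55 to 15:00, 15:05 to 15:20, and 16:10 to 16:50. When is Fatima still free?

Merge the first list: 06:05–06:55, 08:55–09:55, 12:00–12:10, 13:45–20:30.
Merge the second list: 13:40–17:40.
06:05–06:55 is untouched.
08:55–09:55 is untouched.
12:00–12:10 is untouched.
13:45–20:30 with B removed leaves 17:40–20:30.

06:05–06:55, 08:55–09:55, 12:00–12:10, 17:40–20:30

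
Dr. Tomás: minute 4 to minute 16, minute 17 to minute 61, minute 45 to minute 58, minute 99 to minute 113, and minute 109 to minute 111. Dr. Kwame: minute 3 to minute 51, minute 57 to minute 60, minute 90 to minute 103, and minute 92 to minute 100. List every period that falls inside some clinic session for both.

minute 4 to minute 16, minute 17 to minute 51, minute 57 to minute 60, minute 99 to minute 103

A, merged: minute 4 to minute 16, minute 17 to minute 61, minute 99 to minute 113.
B, merged: minute 3 to minute 51, minute 57 to minute 60, minute 90 to minute 103.
minute 4 to minute 16 overlaps B on minute 4 to minute 16.
minute 17 to minute 61 overlaps B on minute 17 to minute 51, minute 57 to minute 60.
minute 99 to minute 113 overlaps B on minute 99 to minute 103.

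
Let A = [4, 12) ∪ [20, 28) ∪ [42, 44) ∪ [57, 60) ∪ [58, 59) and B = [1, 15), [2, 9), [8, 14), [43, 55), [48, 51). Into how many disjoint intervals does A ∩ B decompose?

First set merges to [4, 12), [20, 28), [42, 44), [57, 60).
Second set merges to [1, 15), [43, 55).
A ∩ B = [4, 12), [43, 44).
That is 2 disjoint pieces.

2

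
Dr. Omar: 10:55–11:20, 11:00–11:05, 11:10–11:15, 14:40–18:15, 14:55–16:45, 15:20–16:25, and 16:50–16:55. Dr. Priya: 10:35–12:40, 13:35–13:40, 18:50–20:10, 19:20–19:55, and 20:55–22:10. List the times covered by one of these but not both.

Merge the first list: 10:55-11:20, 14:40-18:15.
Merge the second list: 10:35-12:40, 13:35-13:40, 18:50-20:10, 20:55-22:10.
A but not B: 14:40-18:15.
B but not A: 10:35-10:55, 11:20-12:40, 13:35-13:40, 18:50-20:10, 20:55-22:10.
Combining gives A △ B.

10:35-10:55, 11:20-12:40, 13:35-13:40, 14:40-18:15, 18:50-20:10, 20:55-22:10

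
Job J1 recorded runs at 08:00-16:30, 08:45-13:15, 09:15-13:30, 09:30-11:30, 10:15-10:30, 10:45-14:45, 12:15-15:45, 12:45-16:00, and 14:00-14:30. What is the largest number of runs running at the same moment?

Sweep endpoints in order; track running count of active intervals.
Peak of 6 reached at 12:45.

6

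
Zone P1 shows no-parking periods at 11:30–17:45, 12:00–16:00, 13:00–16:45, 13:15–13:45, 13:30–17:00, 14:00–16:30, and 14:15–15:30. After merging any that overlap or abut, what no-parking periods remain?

11:30-17:45

12:00-16:00 overlaps/touches 11:30-17:45 → extend to 11:30-17:45.
13:00-16:45 overlaps/touches 11:30-17:45 → extend to 11:30-17:45.
13:15-13:45 overlaps/touches 11:30-17:45 → extend to 11:30-17:45.
13:30-17:00 overlaps/touches 11:30-17:45 → extend to 11:30-17:45.
14:00-16:30 overlaps/touches 11:30-17:45 → extend to 11:30-17:45.
14:15-15:30 overlaps/touches 11:30-17:45 → extend to 11:30-17:45.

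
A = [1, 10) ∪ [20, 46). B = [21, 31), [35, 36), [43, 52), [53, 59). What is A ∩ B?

[1, 10) falls entirely outside B.
[20, 46) overlaps B on [21, 31), [35, 36), [43, 46).

[21, 31) ∪ [35, 36) ∪ [43, 46)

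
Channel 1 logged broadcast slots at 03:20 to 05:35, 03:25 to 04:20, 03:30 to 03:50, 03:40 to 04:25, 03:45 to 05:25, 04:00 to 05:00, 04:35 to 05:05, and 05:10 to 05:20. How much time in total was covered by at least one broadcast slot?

Merged: 03:20–05:35.
Length: 2 h 15 min.

2 h 15 min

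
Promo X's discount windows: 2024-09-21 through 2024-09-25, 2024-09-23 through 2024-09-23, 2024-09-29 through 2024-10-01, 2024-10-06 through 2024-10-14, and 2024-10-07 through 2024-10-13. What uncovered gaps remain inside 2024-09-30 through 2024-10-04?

2024-10-02 through 2024-10-04

The merged coverage is 2024-09-21 through 2024-09-25, 2024-09-29 through 2024-10-01, 2024-10-06 through 2024-10-14.
Complement within 2024-09-30 through 2024-10-04: 2024-10-02 through 2024-10-04.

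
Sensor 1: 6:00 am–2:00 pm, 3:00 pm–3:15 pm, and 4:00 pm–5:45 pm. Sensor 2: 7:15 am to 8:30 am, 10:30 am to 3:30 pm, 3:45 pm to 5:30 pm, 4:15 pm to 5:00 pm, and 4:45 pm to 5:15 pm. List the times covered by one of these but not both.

Merge the second list: 7:15 am–8:30 am, 10:30 am–3:30 pm, 3:45 pm–5:30 pm.
A but not B: 6:00 am–7:15 am, 8:30 am–10:30 am, 5:30 pm–5:45 pm.
B but not A: 2:00 pm–3:00 pm, 3:15 pm–3:30 pm, 3:45 pm–4:00 pm.
Combining gives A △ B.

6:00 am–7:15 am, 8:30 am–10:30 am, 2:00 pm–3:00 pm, 3:15 pm–3:30 pm, 3:45 pm–4:00 pm, 5:30 pm–5:45 pm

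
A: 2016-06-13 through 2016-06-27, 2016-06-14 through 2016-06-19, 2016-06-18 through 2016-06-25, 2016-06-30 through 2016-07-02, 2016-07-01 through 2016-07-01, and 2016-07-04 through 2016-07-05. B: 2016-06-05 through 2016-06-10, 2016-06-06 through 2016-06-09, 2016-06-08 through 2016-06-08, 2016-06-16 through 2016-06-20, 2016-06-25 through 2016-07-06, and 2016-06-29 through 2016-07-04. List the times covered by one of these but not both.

Merge the first list: 2016-06-13 through 2016-06-27, 2016-06-30 through 2016-07-02, 2016-07-04 through 2016-07-05.
Merge the second list: 2016-06-05 through 2016-06-10, 2016-06-16 through 2016-06-20, 2016-06-25 through 2016-07-06.
A \ B = 2016-06-13 through 2016-06-15, 2016-06-21 through 2016-06-24.
B \ A = 2016-06-05 through 2016-06-10, 2016-06-28 through 2016-06-29, 2016-07-03 through 2016-07-03, 2016-07-06 through 2016-07-06.
Union of the two gives the symmetric difference.

2016-06-05 through 2016-06-10, 2016-06-13 through 2016-06-15, 2016-06-21 through 2016-06-24, 2016-06-28 through 2016-06-29, 2016-07-03 through 2016-07-03, 2016-07-06 through 2016-07-06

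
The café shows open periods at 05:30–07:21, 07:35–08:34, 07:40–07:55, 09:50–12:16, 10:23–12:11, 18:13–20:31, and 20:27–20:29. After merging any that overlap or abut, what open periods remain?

07:35-08:34 is disjoint → start new block.
07:40-07:55 overlaps/touches 07:35-08:34 → extend to 07:35-08:34.
09:50-12:16 is disjoint → start new block.
10:23-12:11 overlaps/touches 09:50-12:16 → extend to 09:50-12:16.
18:13-20:31 is disjoint → start new block.
20:27-20:29 overlaps/touches 18:13-20:31 → extend to 18:13-20:31.

05:30-07:21, 07:35-08:34, 09:50-12:16, 18:13-20:31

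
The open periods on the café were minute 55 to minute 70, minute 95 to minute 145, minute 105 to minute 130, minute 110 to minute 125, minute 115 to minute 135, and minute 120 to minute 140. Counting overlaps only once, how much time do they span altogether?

65 minutes

Merged: minute 55 to minute 70, minute 95 to minute 145.
Lengths: 15 minutes + 50 minutes = 65 minutes.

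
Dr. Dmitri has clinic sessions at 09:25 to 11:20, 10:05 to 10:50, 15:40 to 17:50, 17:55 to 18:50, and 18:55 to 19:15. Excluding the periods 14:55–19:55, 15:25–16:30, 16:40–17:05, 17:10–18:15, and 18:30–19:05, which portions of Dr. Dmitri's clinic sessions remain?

Merge the first list: 09:25-11:20, 15:40-17:50, 17:55-18:50, 18:55-19:15.
Merge the second list: 14:55-19:55.
09:25-11:20: nothing removed.
15:40-17:50: entirely removed.
17:55-18:50: entirely removed.
18:55-19:15: entirely removed.

09:25-11:20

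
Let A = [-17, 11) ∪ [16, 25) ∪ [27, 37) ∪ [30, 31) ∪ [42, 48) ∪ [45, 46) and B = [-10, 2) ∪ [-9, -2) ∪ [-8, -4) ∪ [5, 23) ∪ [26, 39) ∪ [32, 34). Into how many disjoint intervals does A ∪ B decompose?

3

First set merges to [-17, 11), [16, 25), [27, 37), [42, 48).
Second set merges to [-10, 2), [5, 23), [26, 39).
A ∪ B = [-17, 25), [26, 39), [42, 48).
That is 3 disjoint pieces.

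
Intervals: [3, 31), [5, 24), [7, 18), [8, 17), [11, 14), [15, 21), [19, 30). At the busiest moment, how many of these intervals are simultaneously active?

Walk the sorted start/end points keeping a running depth.
The depth first hits 5 at 11.

5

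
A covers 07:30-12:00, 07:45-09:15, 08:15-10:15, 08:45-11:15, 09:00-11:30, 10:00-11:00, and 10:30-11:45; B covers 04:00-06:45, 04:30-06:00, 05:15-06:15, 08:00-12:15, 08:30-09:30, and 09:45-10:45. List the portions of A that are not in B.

First set merges to 07:30–12:00.
Second set merges to 04:00–06:45, 08:00–12:15.
07:30–12:00 \ B = 07:30–08:00.

07:30–08:00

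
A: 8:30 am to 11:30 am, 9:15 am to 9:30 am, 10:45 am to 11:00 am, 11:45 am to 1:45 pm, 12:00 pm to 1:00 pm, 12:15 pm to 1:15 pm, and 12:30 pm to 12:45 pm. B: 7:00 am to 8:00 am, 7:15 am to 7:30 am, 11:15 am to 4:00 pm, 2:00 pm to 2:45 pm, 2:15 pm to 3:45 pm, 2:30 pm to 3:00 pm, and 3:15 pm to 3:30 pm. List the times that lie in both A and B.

11:15 am–11:30 am, 11:45 am–1:45 pm

Merge the first list: 8:30 am–11:30 am, 11:45 am–1:45 pm.
Merge the second list: 7:00 am–8:00 am, 11:15 am–4:00 pm.
8:30 am–11:30 am ∩ B → 11:15 am–11:30 am.
11:45 am–1:45 pm ∩ B → 11:45 am–1:45 pm.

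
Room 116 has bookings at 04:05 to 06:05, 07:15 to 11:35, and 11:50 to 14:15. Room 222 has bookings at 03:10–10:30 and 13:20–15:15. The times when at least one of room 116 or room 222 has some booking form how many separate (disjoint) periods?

A ∪ B = 03:10-11:35, 11:50-15:15.
That is 2 disjoint pieces.

2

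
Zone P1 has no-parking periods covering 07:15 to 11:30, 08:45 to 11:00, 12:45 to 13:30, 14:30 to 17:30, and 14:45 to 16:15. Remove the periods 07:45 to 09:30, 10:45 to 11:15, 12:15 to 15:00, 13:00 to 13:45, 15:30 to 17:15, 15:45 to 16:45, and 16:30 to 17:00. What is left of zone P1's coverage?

07:15–07:45, 09:30–10:45, 11:15–11:30, 15:00–15:30, 17:15–17:30

A, merged: 07:15–11:30, 12:45–13:30, 14:30–17:30.
B, merged: 07:45–09:30, 10:45–11:15, 12:15–15:00, 15:30–17:15.
07:15–11:30 \ B = 07:15–07:45, 09:30–10:45, 11:15–11:30.
12:45–13:30: entirely removed.
14:30–17:30 \ B = 15:00–15:30, 17:15–17:30.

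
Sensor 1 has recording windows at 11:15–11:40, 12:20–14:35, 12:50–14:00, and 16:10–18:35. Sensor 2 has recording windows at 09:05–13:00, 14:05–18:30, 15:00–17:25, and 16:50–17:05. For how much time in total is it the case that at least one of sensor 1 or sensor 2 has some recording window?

9 h 30 min

A, merged: 11:15–11:40, 12:20–14:35, 16:10–18:35.
B, merged: 09:05–13:00, 14:05–18:30.
A ∪ B = 09:05–18:35.
Total: 9 h 30 min.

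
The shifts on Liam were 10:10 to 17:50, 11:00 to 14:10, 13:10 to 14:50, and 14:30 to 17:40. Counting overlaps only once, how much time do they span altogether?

Merged: 10:10-17:50.
Length: 7 h 40 min.

7 h 40 min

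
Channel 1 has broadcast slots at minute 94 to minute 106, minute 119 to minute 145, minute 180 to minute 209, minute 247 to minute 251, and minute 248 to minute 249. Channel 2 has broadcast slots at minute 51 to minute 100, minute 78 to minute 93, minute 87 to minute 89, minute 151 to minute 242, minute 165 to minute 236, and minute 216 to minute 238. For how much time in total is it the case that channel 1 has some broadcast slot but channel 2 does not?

A, merged: minute 94 to minute 106, minute 119 to minute 145, minute 180 to minute 209, minute 247 to minute 251.
B, merged: minute 51 to minute 100, minute 151 to minute 242.
A \ B = minute 100 to minute 106, minute 119 to minute 145, minute 247 to minute 251.
Total: 6 minutes + 26 minutes + 4 minutes = 36 minutes.

36 minutes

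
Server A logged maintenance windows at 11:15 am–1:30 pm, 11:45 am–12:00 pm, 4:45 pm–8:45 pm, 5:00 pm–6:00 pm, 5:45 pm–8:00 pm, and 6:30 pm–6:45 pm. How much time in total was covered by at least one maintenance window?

Merged: 11:15 am-1:30 pm, 4:45 pm-8:45 pm.
Lengths: 2 h 15 min + 4 h = 6 h 15 min.

6 h 15 min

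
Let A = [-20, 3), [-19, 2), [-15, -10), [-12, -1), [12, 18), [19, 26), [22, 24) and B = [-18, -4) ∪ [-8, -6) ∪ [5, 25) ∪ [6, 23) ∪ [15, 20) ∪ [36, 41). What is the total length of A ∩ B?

A, merged: [-20, 3), [12, 18), [19, 26).
B, merged: [-18, -4), [5, 25), [36, 41).
A ∩ B = [-18, -4), [12, 18), [19, 25).
Total: 14 + 6 + 6 = 26.

26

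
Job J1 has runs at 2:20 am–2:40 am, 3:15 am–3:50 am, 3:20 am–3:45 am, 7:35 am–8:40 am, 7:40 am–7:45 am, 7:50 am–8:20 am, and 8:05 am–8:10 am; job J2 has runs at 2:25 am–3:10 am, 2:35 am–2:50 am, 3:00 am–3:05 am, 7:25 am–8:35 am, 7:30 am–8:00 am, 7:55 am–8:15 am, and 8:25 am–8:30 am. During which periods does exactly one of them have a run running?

First set merges to 2:20 am-2:40 am, 3:15 am-3:50 am, 7:35 am-8:40 am.
Second set merges to 2:25 am-3:10 am, 7:25 am-8:35 am.
A but not B: 2:20 am-2:25 am, 3:15 am-3:50 am, 8:35 am-8:40 am.
B but not A: 2:40 am-3:10 am, 7:25 am-7:35 am.
Combining gives A △ B.

2:20 am-2:25 am, 2:40 am-3:10 am, 3:15 am-3:50 am, 7:25 am-7:35 am, 8:35 am-8:40 am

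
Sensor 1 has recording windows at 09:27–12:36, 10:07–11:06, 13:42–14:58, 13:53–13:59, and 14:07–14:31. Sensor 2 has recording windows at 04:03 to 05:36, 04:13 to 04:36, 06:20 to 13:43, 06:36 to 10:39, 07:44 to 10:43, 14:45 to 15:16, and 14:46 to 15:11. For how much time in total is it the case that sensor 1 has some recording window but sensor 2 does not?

1 h 2 min

Merge the first list: 09:27–12:36, 13:42–14:58.
Merge the second list: 04:03–05:36, 06:20–13:43, 14:45–15:16.
A \ B = 13:43–14:45.
Total: 1 h 2 min.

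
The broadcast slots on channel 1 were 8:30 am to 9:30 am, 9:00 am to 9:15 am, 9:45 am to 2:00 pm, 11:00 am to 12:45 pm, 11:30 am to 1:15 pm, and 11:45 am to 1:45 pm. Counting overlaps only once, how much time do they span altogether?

5 h 15 min

Merged: 8:30 am-9:30 am, 9:45 am-2:00 pm.
Lengths: 1 h + 4 h 15 min = 5 h 15 min.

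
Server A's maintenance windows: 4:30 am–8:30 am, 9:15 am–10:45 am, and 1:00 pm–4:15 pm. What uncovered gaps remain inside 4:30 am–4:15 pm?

After merging, the occupied span is 4:30 am-8:30 am, 9:15 am-10:45 am, 1:00 pm-4:15 pm.
Gaps within 4:30 am-4:15 pm: 8:30 am-9:15 am, 10:45 am-1:00 pm.

8:30 am-9:15 am, 10:45 am-1:00 pm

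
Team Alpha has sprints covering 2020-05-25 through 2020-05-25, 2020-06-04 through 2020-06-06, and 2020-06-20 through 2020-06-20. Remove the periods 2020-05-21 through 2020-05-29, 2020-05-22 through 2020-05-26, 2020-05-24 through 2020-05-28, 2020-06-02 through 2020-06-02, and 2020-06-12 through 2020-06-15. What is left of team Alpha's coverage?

B, merged: 2020-05-21 through 2020-05-29, 2020-06-02 through 2020-06-02, 2020-06-12 through 2020-06-15.
2020-05-25 through 2020-05-25: entirely removed.
2020-06-04 through 2020-06-06: nothing removed.
2020-06-20 through 2020-06-20: nothing removed.

2020-06-04 through 2020-06-06, 2020-06-20 through 2020-06-20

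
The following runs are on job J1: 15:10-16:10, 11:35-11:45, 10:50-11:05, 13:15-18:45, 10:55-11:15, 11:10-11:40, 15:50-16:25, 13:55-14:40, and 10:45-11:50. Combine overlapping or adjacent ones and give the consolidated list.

Sort by start: 10:45–11:50, 10:50–11:05, 10:55–11:15, 11:10–11:40, 11:35–11:45, 13:15–18:45, 13:55–14:40, 15:10–16:10, 15:50–16:25.
10:50–11:05 overlaps/touches 10:45–11:50 → extend to 10:45–11:50.
10:55–11:15 overlaps/touches 10:45–11:50 → extend to 10:45–11:50.
11:10–11:40 overlaps/touches 10:45–11:50 → extend to 10:45–11:50.
11:35–11:45 overlaps/touches 10:45–11:50 → extend to 10:45–11:50.
13:15–18:45 is disjoint → start new block.
13:55–14:40 overlaps/touches 13:15–18:45 → extend to 13:15–18:45.
15:10–16:10 overlaps/touches 13:15–18:45 → extend to 13:15–18:45.
15:50–16:25 overlaps/touches 13:15–18:45 → extend to 13:15–18:45.

10:45–11:50, 13:15–18:45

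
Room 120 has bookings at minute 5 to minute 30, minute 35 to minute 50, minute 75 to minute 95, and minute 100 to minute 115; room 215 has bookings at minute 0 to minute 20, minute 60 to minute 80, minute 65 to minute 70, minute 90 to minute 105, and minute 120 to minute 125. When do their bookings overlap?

Merge the second list: minute 0 to minute 20, minute 60 to minute 80, minute 90 to minute 105, minute 120 to minute 125.
minute 5 to minute 30 ∩ B → minute 5 to minute 20.
minute 35 to minute 50 meets no B interval.
minute 75 to minute 95 ∩ B → minute 75 to minute 80, minute 90 to minute 95.
minute 100 to minute 115 ∩ B → minute 100 to minute 105.

minute 5 to minute 20, minute 75 to minute 80, minute 90 to minute 95, minute 100 to minute 105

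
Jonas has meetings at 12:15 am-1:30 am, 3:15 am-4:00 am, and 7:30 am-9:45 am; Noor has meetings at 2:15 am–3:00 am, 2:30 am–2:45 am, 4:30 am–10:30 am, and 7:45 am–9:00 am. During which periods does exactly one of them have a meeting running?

12:15 am-1:30 am, 2:15 am-3:00 am, 3:15 am-4:00 am, 4:30 am-7:30 am, 9:45 am-10:30 am

B, merged: 2:15 am-3:00 am, 4:30 am-10:30 am.
A \ B = 12:15 am-1:30 am, 3:15 am-4:00 am.
B \ A = 2:15 am-3:00 am, 4:30 am-7:30 am, 9:45 am-10:30 am.
Union of the two gives the symmetric difference.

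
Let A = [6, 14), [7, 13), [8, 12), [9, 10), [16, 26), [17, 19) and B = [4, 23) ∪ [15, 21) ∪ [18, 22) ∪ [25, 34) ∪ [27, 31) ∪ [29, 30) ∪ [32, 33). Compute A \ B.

[23, 25)

A, merged: [6, 14), [16, 26).
B, merged: [4, 23), [25, 34).
[6, 14) lies entirely inside B → drops out.
[16, 26) with B removed leaves [23, 25).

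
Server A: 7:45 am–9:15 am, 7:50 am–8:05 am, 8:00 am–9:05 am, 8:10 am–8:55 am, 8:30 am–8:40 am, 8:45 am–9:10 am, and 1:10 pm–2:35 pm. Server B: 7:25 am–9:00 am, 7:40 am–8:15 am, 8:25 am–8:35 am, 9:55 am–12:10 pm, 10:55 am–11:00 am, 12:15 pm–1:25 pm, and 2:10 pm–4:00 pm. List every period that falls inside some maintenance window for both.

First set merges to 7:45 am–9:15 am, 1:10 pm–2:35 pm.
Second set merges to 7:25 am–9:00 am, 9:55 am–12:10 pm, 12:15 pm–1:25 pm, 2:10 pm–4:00 pm.
7:45 am–9:15 am meets the second set on 7:45 am–9:00 am.
1:10 pm–2:35 pm meets the second set on 1:10 pm–1:25 pm, 2:10 pm–2:35 pm.

7:45 am–9:00 am, 1:10 pm–1:25 pm, 2:10 pm–2:35 pm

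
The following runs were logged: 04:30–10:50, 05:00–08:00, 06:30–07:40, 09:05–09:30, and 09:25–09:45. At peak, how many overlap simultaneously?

3

Sweep endpoints in order; track running count of active intervals.
Peak of 3 reached at 06:30.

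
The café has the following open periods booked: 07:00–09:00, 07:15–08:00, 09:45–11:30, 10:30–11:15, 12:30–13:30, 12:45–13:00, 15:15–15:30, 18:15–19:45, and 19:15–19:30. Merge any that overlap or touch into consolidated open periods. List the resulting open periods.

07:00–09:00, 09:45–11:30, 12:30–13:30, 15:15–15:30, 18:15–19:45

07:15–08:00 overlaps/touches 07:00–09:00 → extend to 07:00–09:00.
09:45–11:30 is disjoint → start new block.
10:30–11:15 overlaps/touches 09:45–11:30 → extend to 09:45–11:30.
12:30–13:30 is disjoint → start new block.
12:45–13:00 overlaps/touches 12:30–13:30 → extend to 12:30–13:30.
15:15–15:30 is disjoint → start new block.
18:15–19:45 is disjoint → start new block.
19:15–19:30 overlaps/touches 18:15–19:45 → extend to 18:15–19:45.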